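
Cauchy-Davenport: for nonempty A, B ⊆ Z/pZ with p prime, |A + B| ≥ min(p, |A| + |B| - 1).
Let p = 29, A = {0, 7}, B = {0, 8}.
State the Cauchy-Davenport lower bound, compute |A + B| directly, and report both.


Cauchy-Davenport: |A + B| ≥ min(p, |A| + |B| - 1) for A, B nonempty in Z/pZ.
|A| = 2, |B| = 2, p = 29.
CD lower bound = min(29, 2 + 2 - 1) = min(29, 3) = 3.
Compute A + B mod 29 directly:
a = 0: 0+0=0, 0+8=8
a = 7: 7+0=7, 7+8=15
A + B = {0, 7, 8, 15}, so |A + B| = 4.
Verify: 4 ≥ 3? Yes ✓.

CD lower bound = 3, actual |A + B| = 4.


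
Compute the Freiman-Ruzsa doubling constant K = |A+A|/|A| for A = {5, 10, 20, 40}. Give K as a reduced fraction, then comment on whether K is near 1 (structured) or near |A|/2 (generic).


|A| = 4.
Compute A + A by enumerating all 16 pairs.
A + A = {10, 15, 20, 25, 30, 40, 45, 50, 60, 80}, so |A + A| = 10.
K = |A + A| / |A| = 10/4 = 5/2 ≈ 2.5000.
Reference: AP of size 4 gives K = 7/4 ≈ 1.7500; a fully generic set of size 4 gives K ≈ 2.5000.

|A| = 4, |A + A| = 10, K = 10/4 = 5/2.


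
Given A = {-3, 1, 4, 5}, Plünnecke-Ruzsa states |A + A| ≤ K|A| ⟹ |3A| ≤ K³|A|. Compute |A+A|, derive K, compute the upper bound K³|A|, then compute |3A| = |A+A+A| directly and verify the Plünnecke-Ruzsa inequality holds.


|A| = 4.
Step 1: Compute A + A by enumerating all 16 pairs.
A + A = {-6, -2, 1, 2, 5, 6, 8, 9, 10}, so |A + A| = 9.
Step 2: Doubling constant K = |A + A|/|A| = 9/4 = 9/4 ≈ 2.2500.
Step 3: Plünnecke-Ruzsa gives |3A| ≤ K³·|A| = (2.2500)³ · 4 ≈ 45.5625.
Step 4: Compute 3A = A + A + A directly by enumerating all triples (a,b,c) ∈ A³; |3A| = 16.
Step 5: Check 16 ≤ 45.5625? Yes ✓.

K = 9/4, Plünnecke-Ruzsa bound K³|A| ≈ 45.5625, |3A| = 16, inequality holds.


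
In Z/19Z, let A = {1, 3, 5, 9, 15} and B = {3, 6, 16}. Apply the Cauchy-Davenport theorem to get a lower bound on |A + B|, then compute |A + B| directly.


Cauchy-Davenport: |A + B| ≥ min(p, |A| + |B| - 1) for A, B nonempty in Z/pZ.
|A| = 5, |B| = 3, p = 19.
CD lower bound = min(19, 5 + 3 - 1) = min(19, 7) = 7.
Compute A + B mod 19 directly:
a = 1: 1+3=4, 1+6=7, 1+16=17
a = 3: 3+3=6, 3+6=9, 3+16=0
a = 5: 5+3=8, 5+6=11, 5+16=2
a = 9: 9+3=12, 9+6=15, 9+16=6
a = 15: 15+3=18, 15+6=2, 15+16=12
A + B = {0, 2, 4, 6, 7, 8, 9, 11, 12, 15, 17, 18}, so |A + B| = 12.
Verify: 12 ≥ 7? Yes ✓.

CD lower bound = 7, actual |A + B| = 12.


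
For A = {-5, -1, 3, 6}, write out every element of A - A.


A - A = {a - a' : a, a' ∈ A}.
Compute a - a' for each ordered pair (a, a'):
a = -5: -5--5=0, -5--1=-4, -5-3=-8, -5-6=-11
a = -1: -1--5=4, -1--1=0, -1-3=-4, -1-6=-7
a = 3: 3--5=8, 3--1=4, 3-3=0, 3-6=-3
a = 6: 6--5=11, 6--1=7, 6-3=3, 6-6=0
Collecting distinct values (and noting 0 appears from a-a):
A - A = {-11, -8, -7, -4, -3, 0, 3, 4, 7, 8, 11}
|A - A| = 11

A - A = {-11, -8, -7, -4, -3, 0, 3, 4, 7, 8, 11}


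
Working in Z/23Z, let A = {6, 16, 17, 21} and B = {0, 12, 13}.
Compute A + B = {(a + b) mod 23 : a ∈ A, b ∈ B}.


Work in Z/23Z: reduce every sum a + b modulo 23.
Enumerate all 12 pairs:
a = 6: 6+0=6, 6+12=18, 6+13=19
a = 16: 16+0=16, 16+12=5, 16+13=6
a = 17: 17+0=17, 17+12=6, 17+13=7
a = 21: 21+0=21, 21+12=10, 21+13=11
Distinct residues collected: {5, 6, 7, 10, 11, 16, 17, 18, 19, 21}
|A + B| = 10 (out of 23 total residues).

A + B = {5, 6, 7, 10, 11, 16, 17, 18, 19, 21}


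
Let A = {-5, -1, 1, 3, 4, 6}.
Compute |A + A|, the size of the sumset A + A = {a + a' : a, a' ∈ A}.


A + A = {a + a' : a, a' ∈ A}; |A| = 6.
General bounds: 2|A| - 1 ≤ |A + A| ≤ |A|(|A|+1)/2, i.e. 11 ≤ |A + A| ≤ 21.
Lower bound 2|A|-1 is attained iff A is an arithmetic progression.
Enumerate sums a + a' for a ≤ a' (symmetric, so this suffices):
a = -5: -5+-5=-10, -5+-1=-6, -5+1=-4, -5+3=-2, -5+4=-1, -5+6=1
a = -1: -1+-1=-2, -1+1=0, -1+3=2, -1+4=3, -1+6=5
a = 1: 1+1=2, 1+3=4, 1+4=5, 1+6=7
a = 3: 3+3=6, 3+4=7, 3+6=9
a = 4: 4+4=8, 4+6=10
a = 6: 6+6=12
Distinct sums: {-10, -6, -4, -2, -1, 0, 1, 2, 3, 4, 5, 6, 7, 8, 9, 10, 12}
|A + A| = 17

|A + A| = 17


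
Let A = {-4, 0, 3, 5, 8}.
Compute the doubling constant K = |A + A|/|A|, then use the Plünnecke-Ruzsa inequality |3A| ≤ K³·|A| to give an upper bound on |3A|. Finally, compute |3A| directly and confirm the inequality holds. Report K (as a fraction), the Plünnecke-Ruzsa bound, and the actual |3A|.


|A| = 5.
Step 1: Compute A + A by enumerating all 25 pairs.
A + A = {-8, -4, -1, 0, 1, 3, 4, 5, 6, 8, 10, 11, 13, 16}, so |A + A| = 14.
Step 2: Doubling constant K = |A + A|/|A| = 14/5 = 14/5 ≈ 2.8000.
Step 3: Plünnecke-Ruzsa gives |3A| ≤ K³·|A| = (2.8000)³ · 5 ≈ 109.7600.
Step 4: Compute 3A = A + A + A directly by enumerating all triples (a,b,c) ∈ A³; |3A| = 27.
Step 5: Check 27 ≤ 109.7600? Yes ✓.

K = 14/5, Plünnecke-Ruzsa bound K³|A| ≈ 109.7600, |3A| = 27, inequality holds.


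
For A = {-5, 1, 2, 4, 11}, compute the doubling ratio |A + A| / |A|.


|A| = 5.
Compute A + A by enumerating all 25 pairs.
A + A = {-10, -4, -3, -1, 2, 3, 4, 5, 6, 8, 12, 13, 15, 22}, so |A + A| = 14.
K = |A + A| / |A| = 14/5 (already in lowest terms) ≈ 2.8000.
Reference: AP of size 5 gives K = 9/5 ≈ 1.8000; a fully generic set of size 5 gives K ≈ 3.0000.

|A| = 5, |A + A| = 14, K = 14/5.


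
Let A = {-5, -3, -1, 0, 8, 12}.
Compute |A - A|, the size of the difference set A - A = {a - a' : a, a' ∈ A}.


A - A = {a - a' : a, a' ∈ A}; |A| = 6.
Bounds: 2|A|-1 ≤ |A - A| ≤ |A|² - |A| + 1, i.e. 11 ≤ |A - A| ≤ 31.
Note: 0 ∈ A - A always (from a - a). The set is symmetric: if d ∈ A - A then -d ∈ A - A.
Enumerate nonzero differences d = a - a' with a > a' (then include -d):
Positive differences: {1, 2, 3, 4, 5, 8, 9, 11, 12, 13, 15, 17}
Full difference set: {0} ∪ (positive diffs) ∪ (negative diffs).
|A - A| = 1 + 2·12 = 25 (matches direct enumeration: 25).

|A - A| = 25


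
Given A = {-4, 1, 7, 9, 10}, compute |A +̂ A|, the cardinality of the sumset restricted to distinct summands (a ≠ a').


Restricted sumset: A +̂ A = {a + a' : a ∈ A, a' ∈ A, a ≠ a'}.
Equivalently, take A + A and drop any sum 2a that is achievable ONLY as a + a for a ∈ A (i.e. sums representable only with equal summands).
Enumerate pairs (a, a') with a < a' (symmetric, so each unordered pair gives one sum; this covers all a ≠ a'):
  -4 + 1 = -3
  -4 + 7 = 3
  -4 + 9 = 5
  -4 + 10 = 6
  1 + 7 = 8
  1 + 9 = 10
  1 + 10 = 11
  7 + 9 = 16
  7 + 10 = 17
  9 + 10 = 19
Collected distinct sums: {-3, 3, 5, 6, 8, 10, 11, 16, 17, 19}
|A +̂ A| = 10
(Reference bound: |A +̂ A| ≥ 2|A| - 3 for |A| ≥ 2, with |A| = 5 giving ≥ 7.)

|A +̂ A| = 10


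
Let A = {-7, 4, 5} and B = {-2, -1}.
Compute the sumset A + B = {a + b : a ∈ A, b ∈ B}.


A + B = {a + b : a ∈ A, b ∈ B}.
Enumerate all |A|·|B| = 3·2 = 6 pairs (a, b) and collect distinct sums.
a = -7: -7+-2=-9, -7+-1=-8
a = 4: 4+-2=2, 4+-1=3
a = 5: 5+-2=3, 5+-1=4
Collecting distinct sums: A + B = {-9, -8, 2, 3, 4}
|A + B| = 5

A + B = {-9, -8, 2, 3, 4}


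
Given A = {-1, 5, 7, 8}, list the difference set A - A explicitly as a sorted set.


A - A = {a - a' : a, a' ∈ A}.
Compute a - a' for each ordered pair (a, a'):
a = -1: -1--1=0, -1-5=-6, -1-7=-8, -1-8=-9
a = 5: 5--1=6, 5-5=0, 5-7=-2, 5-8=-3
a = 7: 7--1=8, 7-5=2, 7-7=0, 7-8=-1
a = 8: 8--1=9, 8-5=3, 8-7=1, 8-8=0
Collecting distinct values (and noting 0 appears from a-a):
A - A = {-9, -8, -6, -3, -2, -1, 0, 1, 2, 3, 6, 8, 9}
|A - A| = 13

A - A = {-9, -8, -6, -3, -2, -1, 0, 1, 2, 3, 6, 8, 9}


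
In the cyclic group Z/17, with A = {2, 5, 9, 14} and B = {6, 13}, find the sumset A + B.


Work in Z/17Z: reduce every sum a + b modulo 17.
Enumerate all 8 pairs:
a = 2: 2+6=8, 2+13=15
a = 5: 5+6=11, 5+13=1
a = 9: 9+6=15, 9+13=5
a = 14: 14+6=3, 14+13=10
Distinct residues collected: {1, 3, 5, 8, 10, 11, 15}
|A + B| = 7 (out of 17 total residues).

A + B = {1, 3, 5, 8, 10, 11, 15}


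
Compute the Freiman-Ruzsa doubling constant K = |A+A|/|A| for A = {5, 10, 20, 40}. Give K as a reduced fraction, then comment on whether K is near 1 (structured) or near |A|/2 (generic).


|A| = 4.
Compute A + A by enumerating all 16 pairs.
A + A = {10, 15, 20, 25, 30, 40, 45, 50, 60, 80}, so |A + A| = 10.
K = |A + A| / |A| = 10/4 = 5/2 ≈ 2.5000.
Reference: AP of size 4 gives K = 7/4 ≈ 1.7500; a fully generic set of size 4 gives K ≈ 2.5000.

|A| = 4, |A + A| = 10, K = 10/4 = 5/2.


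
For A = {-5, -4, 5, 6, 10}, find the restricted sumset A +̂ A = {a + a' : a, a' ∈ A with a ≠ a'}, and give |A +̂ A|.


Restricted sumset: A +̂ A = {a + a' : a ∈ A, a' ∈ A, a ≠ a'}.
Equivalently, take A + A and drop any sum 2a that is achievable ONLY as a + a for a ∈ A (i.e. sums representable only with equal summands).
Enumerate pairs (a, a') with a < a' (symmetric, so each unordered pair gives one sum; this covers all a ≠ a'):
  -5 + -4 = -9
  -5 + 5 = 0
  -5 + 6 = 1
  -5 + 10 = 5
  -4 + 5 = 1
  -4 + 6 = 2
  -4 + 10 = 6
  5 + 6 = 11
  5 + 10 = 15
  6 + 10 = 16
Collected distinct sums: {-9, 0, 1, 2, 5, 6, 11, 15, 16}
|A +̂ A| = 9
(Reference bound: |A +̂ A| ≥ 2|A| - 3 for |A| ≥ 2, with |A| = 5 giving ≥ 7.)

|A +̂ A| = 9


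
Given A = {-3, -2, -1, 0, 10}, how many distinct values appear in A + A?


A + A = {a + a' : a, a' ∈ A}; |A| = 5.
General bounds: 2|A| - 1 ≤ |A + A| ≤ |A|(|A|+1)/2, i.e. 9 ≤ |A + A| ≤ 15.
Lower bound 2|A|-1 is attained iff A is an arithmetic progression.
Enumerate sums a + a' for a ≤ a' (symmetric, so this suffices):
a = -3: -3+-3=-6, -3+-2=-5, -3+-1=-4, -3+0=-3, -3+10=7
a = -2: -2+-2=-4, -2+-1=-3, -2+0=-2, -2+10=8
a = -1: -1+-1=-2, -1+0=-1, -1+10=9
a = 0: 0+0=0, 0+10=10
a = 10: 10+10=20
Distinct sums: {-6, -5, -4, -3, -2, -1, 0, 7, 8, 9, 10, 20}
|A + A| = 12

|A + A| = 12


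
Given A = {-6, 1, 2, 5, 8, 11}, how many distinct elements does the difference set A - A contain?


A - A = {a - a' : a, a' ∈ A}; |A| = 6.
Bounds: 2|A|-1 ≤ |A - A| ≤ |A|² - |A| + 1, i.e. 11 ≤ |A - A| ≤ 31.
Note: 0 ∈ A - A always (from a - a). The set is symmetric: if d ∈ A - A then -d ∈ A - A.
Enumerate nonzero differences d = a - a' with a > a' (then include -d):
Positive differences: {1, 3, 4, 6, 7, 8, 9, 10, 11, 14, 17}
Full difference set: {0} ∪ (positive diffs) ∪ (negative diffs).
|A - A| = 1 + 2·11 = 23 (matches direct enumeration: 23).

|A - A| = 23


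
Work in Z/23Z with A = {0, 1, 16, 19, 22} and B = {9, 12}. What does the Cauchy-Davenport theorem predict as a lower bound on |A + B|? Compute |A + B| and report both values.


Cauchy-Davenport: |A + B| ≥ min(p, |A| + |B| - 1) for A, B nonempty in Z/pZ.
|A| = 5, |B| = 2, p = 23.
CD lower bound = min(23, 5 + 2 - 1) = min(23, 6) = 6.
Compute A + B mod 23 directly:
a = 0: 0+9=9, 0+12=12
a = 1: 1+9=10, 1+12=13
a = 16: 16+9=2, 16+12=5
a = 19: 19+9=5, 19+12=8
a = 22: 22+9=8, 22+12=11
A + B = {2, 5, 8, 9, 10, 11, 12, 13}, so |A + B| = 8.
Verify: 8 ≥ 6? Yes ✓.

CD lower bound = 6, actual |A + B| = 8.


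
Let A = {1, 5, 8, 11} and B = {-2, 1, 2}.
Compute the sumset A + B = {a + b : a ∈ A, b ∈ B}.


A + B = {a + b : a ∈ A, b ∈ B}.
Enumerate all |A|·|B| = 4·3 = 12 pairs (a, b) and collect distinct sums.
a = 1: 1+-2=-1, 1+1=2, 1+2=3
a = 5: 5+-2=3, 5+1=6, 5+2=7
a = 8: 8+-2=6, 8+1=9, 8+2=10
a = 11: 11+-2=9, 11+1=12, 11+2=13
Collecting distinct sums: A + B = {-1, 2, 3, 6, 7, 9, 10, 12, 13}
|A + B| = 9

A + B = {-1, 2, 3, 6, 7, 9, 10, 12, 13}


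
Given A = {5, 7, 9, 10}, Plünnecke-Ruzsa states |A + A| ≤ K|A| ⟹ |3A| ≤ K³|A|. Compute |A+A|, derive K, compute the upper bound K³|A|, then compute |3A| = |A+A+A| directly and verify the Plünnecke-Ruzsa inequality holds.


|A| = 4.
Step 1: Compute A + A by enumerating all 16 pairs.
A + A = {10, 12, 14, 15, 16, 17, 18, 19, 20}, so |A + A| = 9.
Step 2: Doubling constant K = |A + A|/|A| = 9/4 = 9/4 ≈ 2.2500.
Step 3: Plünnecke-Ruzsa gives |3A| ≤ K³·|A| = (2.2500)³ · 4 ≈ 45.5625.
Step 4: Compute 3A = A + A + A directly by enumerating all triples (a,b,c) ∈ A³; |3A| = 14.
Step 5: Check 14 ≤ 45.5625? Yes ✓.

K = 9/4, Plünnecke-Ruzsa bound K³|A| ≈ 45.5625, |3A| = 14, inequality holds.


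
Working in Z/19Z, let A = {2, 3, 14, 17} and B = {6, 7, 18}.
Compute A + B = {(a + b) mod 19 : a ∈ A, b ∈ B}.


Work in Z/19Z: reduce every sum a + b modulo 19.
Enumerate all 12 pairs:
a = 2: 2+6=8, 2+7=9, 2+18=1
a = 3: 3+6=9, 3+7=10, 3+18=2
a = 14: 14+6=1, 14+7=2, 14+18=13
a = 17: 17+6=4, 17+7=5, 17+18=16
Distinct residues collected: {1, 2, 4, 5, 8, 9, 10, 13, 16}
|A + B| = 9 (out of 19 total residues).

A + B = {1, 2, 4, 5, 8, 9, 10, 13, 16}


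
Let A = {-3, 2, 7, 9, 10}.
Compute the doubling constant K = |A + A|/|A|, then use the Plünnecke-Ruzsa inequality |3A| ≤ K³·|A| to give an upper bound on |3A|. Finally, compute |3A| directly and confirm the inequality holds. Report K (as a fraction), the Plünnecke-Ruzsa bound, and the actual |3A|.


|A| = 5.
Step 1: Compute A + A by enumerating all 25 pairs.
A + A = {-6, -1, 4, 6, 7, 9, 11, 12, 14, 16, 17, 18, 19, 20}, so |A + A| = 14.
Step 2: Doubling constant K = |A + A|/|A| = 14/5 = 14/5 ≈ 2.8000.
Step 3: Plünnecke-Ruzsa gives |3A| ≤ K³·|A| = (2.8000)³ · 5 ≈ 109.7600.
Step 4: Compute 3A = A + A + A directly by enumerating all triples (a,b,c) ∈ A³; |3A| = 27.
Step 5: Check 27 ≤ 109.7600? Yes ✓.

K = 14/5, Plünnecke-Ruzsa bound K³|A| ≈ 109.7600, |3A| = 27, inequality holds.


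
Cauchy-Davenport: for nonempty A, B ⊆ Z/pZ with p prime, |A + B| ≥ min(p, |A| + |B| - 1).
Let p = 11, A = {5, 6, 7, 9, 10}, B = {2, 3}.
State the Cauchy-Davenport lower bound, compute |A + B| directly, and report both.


Cauchy-Davenport: |A + B| ≥ min(p, |A| + |B| - 1) for A, B nonempty in Z/pZ.
|A| = 5, |B| = 2, p = 11.
CD lower bound = min(11, 5 + 2 - 1) = min(11, 6) = 6.
Compute A + B mod 11 directly:
a = 5: 5+2=7, 5+3=8
a = 6: 6+2=8, 6+3=9
a = 7: 7+2=9, 7+3=10
a = 9: 9+2=0, 9+3=1
a = 10: 10+2=1, 10+3=2
A + B = {0, 1, 2, 7, 8, 9, 10}, so |A + B| = 7.
Verify: 7 ≥ 6? Yes ✓.

CD lower bound = 6, actual |A + B| = 7.


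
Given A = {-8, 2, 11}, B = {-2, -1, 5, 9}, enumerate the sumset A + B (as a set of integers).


A + B = {a + b : a ∈ A, b ∈ B}.
Enumerate all |A|·|B| = 3·4 = 12 pairs (a, b) and collect distinct sums.
a = -8: -8+-2=-10, -8+-1=-9, -8+5=-3, -8+9=1
a = 2: 2+-2=0, 2+-1=1, 2+5=7, 2+9=11
a = 11: 11+-2=9, 11+-1=10, 11+5=16, 11+9=20
Collecting distinct sums: A + B = {-10, -9, -3, 0, 1, 7, 9, 10, 11, 16, 20}
|A + B| = 11

A + B = {-10, -9, -3, 0, 1, 7, 9, 10, 11, 16, 20}


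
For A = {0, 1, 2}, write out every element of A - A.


A - A = {a - a' : a, a' ∈ A}.
Compute a - a' for each ordered pair (a, a'):
a = 0: 0-0=0, 0-1=-1, 0-2=-2
a = 1: 1-0=1, 1-1=0, 1-2=-1
a = 2: 2-0=2, 2-1=1, 2-2=0
Collecting distinct values (and noting 0 appears from a-a):
A - A = {-2, -1, 0, 1, 2}
|A - A| = 5

A - A = {-2, -1, 0, 1, 2}


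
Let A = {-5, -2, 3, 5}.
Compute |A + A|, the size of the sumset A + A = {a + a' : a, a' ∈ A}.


A + A = {a + a' : a, a' ∈ A}; |A| = 4.
General bounds: 2|A| - 1 ≤ |A + A| ≤ |A|(|A|+1)/2, i.e. 7 ≤ |A + A| ≤ 10.
Lower bound 2|A|-1 is attained iff A is an arithmetic progression.
Enumerate sums a + a' for a ≤ a' (symmetric, so this suffices):
a = -5: -5+-5=-10, -5+-2=-7, -5+3=-2, -5+5=0
a = -2: -2+-2=-4, -2+3=1, -2+5=3
a = 3: 3+3=6, 3+5=8
a = 5: 5+5=10
Distinct sums: {-10, -7, -4, -2, 0, 1, 3, 6, 8, 10}
|A + A| = 10

|A + A| = 10


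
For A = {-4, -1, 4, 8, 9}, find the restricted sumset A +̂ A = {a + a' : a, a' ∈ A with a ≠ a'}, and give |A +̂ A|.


Restricted sumset: A +̂ A = {a + a' : a ∈ A, a' ∈ A, a ≠ a'}.
Equivalently, take A + A and drop any sum 2a that is achievable ONLY as a + a for a ∈ A (i.e. sums representable only with equal summands).
Enumerate pairs (a, a') with a < a' (symmetric, so each unordered pair gives one sum; this covers all a ≠ a'):
  -4 + -1 = -5
  -4 + 4 = 0
  -4 + 8 = 4
  -4 + 9 = 5
  -1 + 4 = 3
  -1 + 8 = 7
  -1 + 9 = 8
  4 + 8 = 12
  4 + 9 = 13
  8 + 9 = 17
Collected distinct sums: {-5, 0, 3, 4, 5, 7, 8, 12, 13, 17}
|A +̂ A| = 10
(Reference bound: |A +̂ A| ≥ 2|A| - 3 for |A| ≥ 2, with |A| = 5 giving ≥ 7.)

|A +̂ A| = 10


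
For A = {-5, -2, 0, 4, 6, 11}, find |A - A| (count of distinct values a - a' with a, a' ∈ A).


A - A = {a - a' : a, a' ∈ A}; |A| = 6.
Bounds: 2|A|-1 ≤ |A - A| ≤ |A|² - |A| + 1, i.e. 11 ≤ |A - A| ≤ 31.
Note: 0 ∈ A - A always (from a - a). The set is symmetric: if d ∈ A - A then -d ∈ A - A.
Enumerate nonzero differences d = a - a' with a > a' (then include -d):
Positive differences: {2, 3, 4, 5, 6, 7, 8, 9, 11, 13, 16}
Full difference set: {0} ∪ (positive diffs) ∪ (negative diffs).
|A - A| = 1 + 2·11 = 23 (matches direct enumeration: 23).

|A - A| = 23


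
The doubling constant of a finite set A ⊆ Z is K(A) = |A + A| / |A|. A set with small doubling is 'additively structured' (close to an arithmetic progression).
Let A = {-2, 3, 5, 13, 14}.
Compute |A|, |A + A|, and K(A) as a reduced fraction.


|A| = 5.
Compute A + A by enumerating all 25 pairs.
A + A = {-4, 1, 3, 6, 8, 10, 11, 12, 16, 17, 18, 19, 26, 27, 28}, so |A + A| = 15.
K = |A + A| / |A| = 15/5 = 3/1 ≈ 3.0000.
Reference: AP of size 5 gives K = 9/5 ≈ 1.8000; a fully generic set of size 5 gives K ≈ 3.0000.

|A| = 5, |A + A| = 15, K = 15/5 = 3/1.


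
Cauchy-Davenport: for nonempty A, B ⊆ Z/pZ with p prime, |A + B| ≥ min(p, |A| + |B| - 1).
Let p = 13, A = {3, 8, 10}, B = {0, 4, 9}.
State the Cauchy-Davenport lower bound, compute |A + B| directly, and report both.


Cauchy-Davenport: |A + B| ≥ min(p, |A| + |B| - 1) for A, B nonempty in Z/pZ.
|A| = 3, |B| = 3, p = 13.
CD lower bound = min(13, 3 + 3 - 1) = min(13, 5) = 5.
Compute A + B mod 13 directly:
a = 3: 3+0=3, 3+4=7, 3+9=12
a = 8: 8+0=8, 8+4=12, 8+9=4
a = 10: 10+0=10, 10+4=1, 10+9=6
A + B = {1, 3, 4, 6, 7, 8, 10, 12}, so |A + B| = 8.
Verify: 8 ≥ 5? Yes ✓.

CD lower bound = 5, actual |A + B| = 8.


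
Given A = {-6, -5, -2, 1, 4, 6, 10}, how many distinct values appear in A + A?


A + A = {a + a' : a, a' ∈ A}; |A| = 7.
General bounds: 2|A| - 1 ≤ |A + A| ≤ |A|(|A|+1)/2, i.e. 13 ≤ |A + A| ≤ 28.
Lower bound 2|A|-1 is attained iff A is an arithmetic progression.
Enumerate sums a + a' for a ≤ a' (symmetric, so this suffices):
a = -6: -6+-6=-12, -6+-5=-11, -6+-2=-8, -6+1=-5, -6+4=-2, -6+6=0, -6+10=4
a = -5: -5+-5=-10, -5+-2=-7, -5+1=-4, -5+4=-1, -5+6=1, -5+10=5
a = -2: -2+-2=-4, -2+1=-1, -2+4=2, -2+6=4, -2+10=8
a = 1: 1+1=2, 1+4=5, 1+6=7, 1+10=11
a = 4: 4+4=8, 4+6=10, 4+10=14
a = 6: 6+6=12, 6+10=16
a = 10: 10+10=20
Distinct sums: {-12, -11, -10, -8, -7, -5, -4, -2, -1, 0, 1, 2, 4, 5, 7, 8, 10, 11, 12, 14, 16, 20}
|A + A| = 22

|A + A| = 22


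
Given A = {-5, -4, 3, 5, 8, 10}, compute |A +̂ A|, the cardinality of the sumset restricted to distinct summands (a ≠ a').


Restricted sumset: A +̂ A = {a + a' : a ∈ A, a' ∈ A, a ≠ a'}.
Equivalently, take A + A and drop any sum 2a that is achievable ONLY as a + a for a ∈ A (i.e. sums representable only with equal summands).
Enumerate pairs (a, a') with a < a' (symmetric, so each unordered pair gives one sum; this covers all a ≠ a'):
  -5 + -4 = -9
  -5 + 3 = -2
  -5 + 5 = 0
  -5 + 8 = 3
  -5 + 10 = 5
  -4 + 3 = -1
  -4 + 5 = 1
  -4 + 8 = 4
  -4 + 10 = 6
  3 + 5 = 8
  3 + 8 = 11
  3 + 10 = 13
  5 + 8 = 13
  5 + 10 = 15
  8 + 10 = 18
Collected distinct sums: {-9, -2, -1, 0, 1, 3, 4, 5, 6, 8, 11, 13, 15, 18}
|A +̂ A| = 14
(Reference bound: |A +̂ A| ≥ 2|A| - 3 for |A| ≥ 2, with |A| = 6 giving ≥ 9.)

|A +̂ A| = 14


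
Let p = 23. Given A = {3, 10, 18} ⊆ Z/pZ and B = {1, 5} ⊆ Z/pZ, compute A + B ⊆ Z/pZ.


Work in Z/23Z: reduce every sum a + b modulo 23.
Enumerate all 6 pairs:
a = 3: 3+1=4, 3+5=8
a = 10: 10+1=11, 10+5=15
a = 18: 18+1=19, 18+5=0
Distinct residues collected: {0, 4, 8, 11, 15, 19}
|A + B| = 6 (out of 23 total residues).

A + B = {0, 4, 8, 11, 15, 19}


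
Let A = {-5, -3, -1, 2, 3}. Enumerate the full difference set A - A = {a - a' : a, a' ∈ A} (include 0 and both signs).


A - A = {a - a' : a, a' ∈ A}.
Compute a - a' for each ordered pair (a, a'):
a = -5: -5--5=0, -5--3=-2, -5--1=-4, -5-2=-7, -5-3=-8
a = -3: -3--5=2, -3--3=0, -3--1=-2, -3-2=-5, -3-3=-6
a = -1: -1--5=4, -1--3=2, -1--1=0, -1-2=-3, -1-3=-4
a = 2: 2--5=7, 2--3=5, 2--1=3, 2-2=0, 2-3=-1
a = 3: 3--5=8, 3--3=6, 3--1=4, 3-2=1, 3-3=0
Collecting distinct values (and noting 0 appears from a-a):
A - A = {-8, -7, -6, -5, -4, -3, -2, -1, 0, 1, 2, 3, 4, 5, 6, 7, 8}
|A - A| = 17

A - A = {-8, -7, -6, -5, -4, -3, -2, -1, 0, 1, 2, 3, 4, 5, 6, 7, 8}


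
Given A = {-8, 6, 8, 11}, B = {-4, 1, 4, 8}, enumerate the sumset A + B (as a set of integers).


A + B = {a + b : a ∈ A, b ∈ B}.
Enumerate all |A|·|B| = 4·4 = 16 pairs (a, b) and collect distinct sums.
a = -8: -8+-4=-12, -8+1=-7, -8+4=-4, -8+8=0
a = 6: 6+-4=2, 6+1=7, 6+4=10, 6+8=14
a = 8: 8+-4=4, 8+1=9, 8+4=12, 8+8=16
a = 11: 11+-4=7, 11+1=12, 11+4=15, 11+8=19
Collecting distinct sums: A + B = {-12, -7, -4, 0, 2, 4, 7, 9, 10, 12, 14, 15, 16, 19}
|A + B| = 14

A + B = {-12, -7, -4, 0, 2, 4, 7, 9, 10, 12, 14, 15, 16, 19}


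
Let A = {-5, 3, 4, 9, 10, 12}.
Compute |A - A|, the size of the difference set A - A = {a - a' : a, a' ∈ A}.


A - A = {a - a' : a, a' ∈ A}; |A| = 6.
Bounds: 2|A|-1 ≤ |A - A| ≤ |A|² - |A| + 1, i.e. 11 ≤ |A - A| ≤ 31.
Note: 0 ∈ A - A always (from a - a). The set is symmetric: if d ∈ A - A then -d ∈ A - A.
Enumerate nonzero differences d = a - a' with a > a' (then include -d):
Positive differences: {1, 2, 3, 5, 6, 7, 8, 9, 14, 15, 17}
Full difference set: {0} ∪ (positive diffs) ∪ (negative diffs).
|A - A| = 1 + 2·11 = 23 (matches direct enumeration: 23).

|A - A| = 23


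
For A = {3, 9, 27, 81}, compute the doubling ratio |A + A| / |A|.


|A| = 4.
Compute A + A by enumerating all 16 pairs.
A + A = {6, 12, 18, 30, 36, 54, 84, 90, 108, 162}, so |A + A| = 10.
K = |A + A| / |A| = 10/4 = 5/2 ≈ 2.5000.
Reference: AP of size 4 gives K = 7/4 ≈ 1.7500; a fully generic set of size 4 gives K ≈ 2.5000.

|A| = 4, |A + A| = 10, K = 10/4 = 5/2.


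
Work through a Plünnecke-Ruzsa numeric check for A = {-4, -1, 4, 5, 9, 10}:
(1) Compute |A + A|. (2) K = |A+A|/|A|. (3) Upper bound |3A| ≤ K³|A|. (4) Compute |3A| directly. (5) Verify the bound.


|A| = 6.
Step 1: Compute A + A by enumerating all 36 pairs.
A + A = {-8, -5, -2, 0, 1, 3, 4, 5, 6, 8, 9, 10, 13, 14, 15, 18, 19, 20}, so |A + A| = 18.
Step 2: Doubling constant K = |A + A|/|A| = 18/6 = 18/6 ≈ 3.0000.
Step 3: Plünnecke-Ruzsa gives |3A| ≤ K³·|A| = (3.0000)³ · 6 ≈ 162.0000.
Step 4: Compute 3A = A + A + A directly by enumerating all triples (a,b,c) ∈ A³; |3A| = 35.
Step 5: Check 35 ≤ 162.0000? Yes ✓.

K = 18/6, Plünnecke-Ruzsa bound K³|A| ≈ 162.0000, |3A| = 35, inequality holds.


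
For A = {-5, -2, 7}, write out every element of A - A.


A - A = {a - a' : a, a' ∈ A}.
Compute a - a' for each ordered pair (a, a'):
a = -5: -5--5=0, -5--2=-3, -5-7=-12
a = -2: -2--5=3, -2--2=0, -2-7=-9
a = 7: 7--5=12, 7--2=9, 7-7=0
Collecting distinct values (and noting 0 appears from a-a):
A - A = {-12, -9, -3, 0, 3, 9, 12}
|A - A| = 7

A - A = {-12, -9, -3, 0, 3, 9, 12}


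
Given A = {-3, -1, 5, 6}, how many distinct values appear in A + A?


A + A = {a + a' : a, a' ∈ A}; |A| = 4.
General bounds: 2|A| - 1 ≤ |A + A| ≤ |A|(|A|+1)/2, i.e. 7 ≤ |A + A| ≤ 10.
Lower bound 2|A|-1 is attained iff A is an arithmetic progression.
Enumerate sums a + a' for a ≤ a' (symmetric, so this suffices):
a = -3: -3+-3=-6, -3+-1=-4, -3+5=2, -3+6=3
a = -1: -1+-1=-2, -1+5=4, -1+6=5
a = 5: 5+5=10, 5+6=11
a = 6: 6+6=12
Distinct sums: {-6, -4, -2, 2, 3, 4, 5, 10, 11, 12}
|A + A| = 10

|A + A| = 10


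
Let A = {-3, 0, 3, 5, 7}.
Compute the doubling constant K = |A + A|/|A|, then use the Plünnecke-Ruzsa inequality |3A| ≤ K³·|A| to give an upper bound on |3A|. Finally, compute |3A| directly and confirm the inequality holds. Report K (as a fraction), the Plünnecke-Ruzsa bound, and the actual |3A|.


|A| = 5.
Step 1: Compute A + A by enumerating all 25 pairs.
A + A = {-6, -3, 0, 2, 3, 4, 5, 6, 7, 8, 10, 12, 14}, so |A + A| = 13.
Step 2: Doubling constant K = |A + A|/|A| = 13/5 = 13/5 ≈ 2.6000.
Step 3: Plünnecke-Ruzsa gives |3A| ≤ K³·|A| = (2.6000)³ · 5 ≈ 87.8800.
Step 4: Compute 3A = A + A + A directly by enumerating all triples (a,b,c) ∈ A³; |3A| = 23.
Step 5: Check 23 ≤ 87.8800? Yes ✓.

K = 13/5, Plünnecke-Ruzsa bound K³|A| ≈ 87.8800, |3A| = 23, inequality holds.


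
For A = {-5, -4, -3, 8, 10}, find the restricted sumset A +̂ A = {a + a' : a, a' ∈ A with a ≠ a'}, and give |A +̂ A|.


Restricted sumset: A +̂ A = {a + a' : a ∈ A, a' ∈ A, a ≠ a'}.
Equivalently, take A + A and drop any sum 2a that is achievable ONLY as a + a for a ∈ A (i.e. sums representable only with equal summands).
Enumerate pairs (a, a') with a < a' (symmetric, so each unordered pair gives one sum; this covers all a ≠ a'):
  -5 + -4 = -9
  -5 + -3 = -8
  -5 + 8 = 3
  -5 + 10 = 5
  -4 + -3 = -7
  -4 + 8 = 4
  -4 + 10 = 6
  -3 + 8 = 5
  -3 + 10 = 7
  8 + 10 = 18
Collected distinct sums: {-9, -8, -7, 3, 4, 5, 6, 7, 18}
|A +̂ A| = 9
(Reference bound: |A +̂ A| ≥ 2|A| - 3 for |A| ≥ 2, with |A| = 5 giving ≥ 7.)

|A +̂ A| = 9


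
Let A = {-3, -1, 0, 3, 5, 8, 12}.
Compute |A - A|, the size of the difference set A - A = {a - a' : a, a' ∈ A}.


A - A = {a - a' : a, a' ∈ A}; |A| = 7.
Bounds: 2|A|-1 ≤ |A - A| ≤ |A|² - |A| + 1, i.e. 13 ≤ |A - A| ≤ 43.
Note: 0 ∈ A - A always (from a - a). The set is symmetric: if d ∈ A - A then -d ∈ A - A.
Enumerate nonzero differences d = a - a' with a > a' (then include -d):
Positive differences: {1, 2, 3, 4, 5, 6, 7, 8, 9, 11, 12, 13, 15}
Full difference set: {0} ∪ (positive diffs) ∪ (negative diffs).
|A - A| = 1 + 2·13 = 27 (matches direct enumeration: 27).

|A - A| = 27


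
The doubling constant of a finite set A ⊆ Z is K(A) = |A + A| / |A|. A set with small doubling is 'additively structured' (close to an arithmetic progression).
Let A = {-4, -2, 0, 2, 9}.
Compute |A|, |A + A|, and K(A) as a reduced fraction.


|A| = 5.
Compute A + A by enumerating all 25 pairs.
A + A = {-8, -6, -4, -2, 0, 2, 4, 5, 7, 9, 11, 18}, so |A + A| = 12.
K = |A + A| / |A| = 12/5 (already in lowest terms) ≈ 2.4000.
Reference: AP of size 5 gives K = 9/5 ≈ 1.8000; a fully generic set of size 5 gives K ≈ 3.0000.

|A| = 5, |A + A| = 12, K = 12/5.


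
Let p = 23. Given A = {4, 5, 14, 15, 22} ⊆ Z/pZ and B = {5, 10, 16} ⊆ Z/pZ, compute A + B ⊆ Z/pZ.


Work in Z/23Z: reduce every sum a + b modulo 23.
Enumerate all 15 pairs:
a = 4: 4+5=9, 4+10=14, 4+16=20
a = 5: 5+5=10, 5+10=15, 5+16=21
a = 14: 14+5=19, 14+10=1, 14+16=7
a = 15: 15+5=20, 15+10=2, 15+16=8
a = 22: 22+5=4, 22+10=9, 22+16=15
Distinct residues collected: {1, 2, 4, 7, 8, 9, 10, 14, 15, 19, 20, 21}
|A + B| = 12 (out of 23 total residues).

A + B = {1, 2, 4, 7, 8, 9, 10, 14, 15, 19, 20, 21}


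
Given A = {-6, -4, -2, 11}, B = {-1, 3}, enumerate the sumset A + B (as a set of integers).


A + B = {a + b : a ∈ A, b ∈ B}.
Enumerate all |A|·|B| = 4·2 = 8 pairs (a, b) and collect distinct sums.
a = -6: -6+-1=-7, -6+3=-3
a = -4: -4+-1=-5, -4+3=-1
a = -2: -2+-1=-3, -2+3=1
a = 11: 11+-1=10, 11+3=14
Collecting distinct sums: A + B = {-7, -5, -3, -1, 1, 10, 14}
|A + B| = 7

A + B = {-7, -5, -3, -1, 1, 10, 14}


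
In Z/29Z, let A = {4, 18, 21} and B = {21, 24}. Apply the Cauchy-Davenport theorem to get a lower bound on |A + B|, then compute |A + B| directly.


Cauchy-Davenport: |A + B| ≥ min(p, |A| + |B| - 1) for A, B nonempty in Z/pZ.
|A| = 3, |B| = 2, p = 29.
CD lower bound = min(29, 3 + 2 - 1) = min(29, 4) = 4.
Compute A + B mod 29 directly:
a = 4: 4+21=25, 4+24=28
a = 18: 18+21=10, 18+24=13
a = 21: 21+21=13, 21+24=16
A + B = {10, 13, 16, 25, 28}, so |A + B| = 5.
Verify: 5 ≥ 4? Yes ✓.

CD lower bound = 4, actual |A + B| = 5.


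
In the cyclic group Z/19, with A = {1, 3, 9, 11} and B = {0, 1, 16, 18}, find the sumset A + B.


Work in Z/19Z: reduce every sum a + b modulo 19.
Enumerate all 16 pairs:
a = 1: 1+0=1, 1+1=2, 1+16=17, 1+18=0
a = 3: 3+0=3, 3+1=4, 3+16=0, 3+18=2
a = 9: 9+0=9, 9+1=10, 9+16=6, 9+18=8
a = 11: 11+0=11, 11+1=12, 11+16=8, 11+18=10
Distinct residues collected: {0, 1, 2, 3, 4, 6, 8, 9, 10, 11, 12, 17}
|A + B| = 12 (out of 19 total residues).

A + B = {0, 1, 2, 3, 4, 6, 8, 9, 10, 11, 12, 17}


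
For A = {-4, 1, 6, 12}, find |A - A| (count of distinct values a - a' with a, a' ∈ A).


A - A = {a - a' : a, a' ∈ A}; |A| = 4.
Bounds: 2|A|-1 ≤ |A - A| ≤ |A|² - |A| + 1, i.e. 7 ≤ |A - A| ≤ 13.
Note: 0 ∈ A - A always (from a - a). The set is symmetric: if d ∈ A - A then -d ∈ A - A.
Enumerate nonzero differences d = a - a' with a > a' (then include -d):
Positive differences: {5, 6, 10, 11, 16}
Full difference set: {0} ∪ (positive diffs) ∪ (negative diffs).
|A - A| = 1 + 2·5 = 11 (matches direct enumeration: 11).

|A - A| = 11


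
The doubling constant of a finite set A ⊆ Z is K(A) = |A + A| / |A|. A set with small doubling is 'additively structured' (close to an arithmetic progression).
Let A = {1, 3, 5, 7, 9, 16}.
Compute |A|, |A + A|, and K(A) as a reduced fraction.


|A| = 6.
Compute A + A by enumerating all 36 pairs.
A + A = {2, 4, 6, 8, 10, 12, 14, 16, 17, 18, 19, 21, 23, 25, 32}, so |A + A| = 15.
K = |A + A| / |A| = 15/6 = 5/2 ≈ 2.5000.
Reference: AP of size 6 gives K = 11/6 ≈ 1.8333; a fully generic set of size 6 gives K ≈ 3.5000.

|A| = 6, |A + A| = 15, K = 15/6 = 5/2.


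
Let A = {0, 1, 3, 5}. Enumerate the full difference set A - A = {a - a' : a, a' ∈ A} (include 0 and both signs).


A - A = {a - a' : a, a' ∈ A}.
Compute a - a' for each ordered pair (a, a'):
a = 0: 0-0=0, 0-1=-1, 0-3=-3, 0-5=-5
a = 1: 1-0=1, 1-1=0, 1-3=-2, 1-5=-4
a = 3: 3-0=3, 3-1=2, 3-3=0, 3-5=-2
a = 5: 5-0=5, 5-1=4, 5-3=2, 5-5=0
Collecting distinct values (and noting 0 appears from a-a):
A - A = {-5, -4, -3, -2, -1, 0, 1, 2, 3, 4, 5}
|A - A| = 11

A - A = {-5, -4, -3, -2, -1, 0, 1, 2, 3, 4, 5}


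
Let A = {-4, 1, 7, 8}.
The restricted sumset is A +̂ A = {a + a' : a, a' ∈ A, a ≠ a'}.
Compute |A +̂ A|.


Restricted sumset: A +̂ A = {a + a' : a ∈ A, a' ∈ A, a ≠ a'}.
Equivalently, take A + A and drop any sum 2a that is achievable ONLY as a + a for a ∈ A (i.e. sums representable only with equal summands).
Enumerate pairs (a, a') with a < a' (symmetric, so each unordered pair gives one sum; this covers all a ≠ a'):
  -4 + 1 = -3
  -4 + 7 = 3
  -4 + 8 = 4
  1 + 7 = 8
  1 + 8 = 9
  7 + 8 = 15
Collected distinct sums: {-3, 3, 4, 8, 9, 15}
|A +̂ A| = 6
(Reference bound: |A +̂ A| ≥ 2|A| - 3 for |A| ≥ 2, with |A| = 4 giving ≥ 5.)

|A +̂ A| = 6


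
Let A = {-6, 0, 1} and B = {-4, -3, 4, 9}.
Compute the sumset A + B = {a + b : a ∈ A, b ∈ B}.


A + B = {a + b : a ∈ A, b ∈ B}.
Enumerate all |A|·|B| = 3·4 = 12 pairs (a, b) and collect distinct sums.
a = -6: -6+-4=-10, -6+-3=-9, -6+4=-2, -6+9=3
a = 0: 0+-4=-4, 0+-3=-3, 0+4=4, 0+9=9
a = 1: 1+-4=-3, 1+-3=-2, 1+4=5, 1+9=10
Collecting distinct sums: A + B = {-10, -9, -4, -3, -2, 3, 4, 5, 9, 10}
|A + B| = 10

A + B = {-10, -9, -4, -3, -2, 3, 4, 5, 9, 10}


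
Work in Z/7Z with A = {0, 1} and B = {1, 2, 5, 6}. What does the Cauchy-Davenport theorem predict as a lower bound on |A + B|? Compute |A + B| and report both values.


Cauchy-Davenport: |A + B| ≥ min(p, |A| + |B| - 1) for A, B nonempty in Z/pZ.
|A| = 2, |B| = 4, p = 7.
CD lower bound = min(7, 2 + 4 - 1) = min(7, 5) = 5.
Compute A + B mod 7 directly:
a = 0: 0+1=1, 0+2=2, 0+5=5, 0+6=6
a = 1: 1+1=2, 1+2=3, 1+5=6, 1+6=0
A + B = {0, 1, 2, 3, 5, 6}, so |A + B| = 6.
Verify: 6 ≥ 5? Yes ✓.

CD lower bound = 5, actual |A + B| = 6.


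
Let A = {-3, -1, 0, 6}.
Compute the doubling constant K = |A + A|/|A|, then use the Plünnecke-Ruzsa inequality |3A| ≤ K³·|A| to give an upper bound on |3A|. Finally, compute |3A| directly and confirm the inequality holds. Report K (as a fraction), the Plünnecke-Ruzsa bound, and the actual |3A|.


|A| = 4.
Step 1: Compute A + A by enumerating all 16 pairs.
A + A = {-6, -4, -3, -2, -1, 0, 3, 5, 6, 12}, so |A + A| = 10.
Step 2: Doubling constant K = |A + A|/|A| = 10/4 = 10/4 ≈ 2.5000.
Step 3: Plünnecke-Ruzsa gives |3A| ≤ K³·|A| = (2.5000)³ · 4 ≈ 62.5000.
Step 4: Compute 3A = A + A + A directly by enumerating all triples (a,b,c) ∈ A³; |3A| = 18.
Step 5: Check 18 ≤ 62.5000? Yes ✓.

K = 10/4, Plünnecke-Ruzsa bound K³|A| ≈ 62.5000, |3A| = 18, inequality holds.


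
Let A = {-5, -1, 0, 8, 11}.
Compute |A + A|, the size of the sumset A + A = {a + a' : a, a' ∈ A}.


A + A = {a + a' : a, a' ∈ A}; |A| = 5.
General bounds: 2|A| - 1 ≤ |A + A| ≤ |A|(|A|+1)/2, i.e. 9 ≤ |A + A| ≤ 15.
Lower bound 2|A|-1 is attained iff A is an arithmetic progression.
Enumerate sums a + a' for a ≤ a' (symmetric, so this suffices):
a = -5: -5+-5=-10, -5+-1=-6, -5+0=-5, -5+8=3, -5+11=6
a = -1: -1+-1=-2, -1+0=-1, -1+8=7, -1+11=10
a = 0: 0+0=0, 0+8=8, 0+11=11
a = 8: 8+8=16, 8+11=19
a = 11: 11+11=22
Distinct sums: {-10, -6, -5, -2, -1, 0, 3, 6, 7, 8, 10, 11, 16, 19, 22}
|A + A| = 15

|A + A| = 15


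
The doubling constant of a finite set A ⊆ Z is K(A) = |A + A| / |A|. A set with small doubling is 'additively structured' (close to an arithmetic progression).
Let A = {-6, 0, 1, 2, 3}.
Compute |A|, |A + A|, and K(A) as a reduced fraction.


|A| = 5.
Compute A + A by enumerating all 25 pairs.
A + A = {-12, -6, -5, -4, -3, 0, 1, 2, 3, 4, 5, 6}, so |A + A| = 12.
K = |A + A| / |A| = 12/5 (already in lowest terms) ≈ 2.4000.
Reference: AP of size 5 gives K = 9/5 ≈ 1.8000; a fully generic set of size 5 gives K ≈ 3.0000.

|A| = 5, |A + A| = 12, K = 12/5.


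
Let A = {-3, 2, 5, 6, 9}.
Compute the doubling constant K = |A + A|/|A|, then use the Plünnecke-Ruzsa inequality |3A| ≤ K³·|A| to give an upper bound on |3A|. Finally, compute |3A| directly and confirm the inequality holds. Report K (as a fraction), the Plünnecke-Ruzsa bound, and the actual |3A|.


|A| = 5.
Step 1: Compute A + A by enumerating all 25 pairs.
A + A = {-6, -1, 2, 3, 4, 6, 7, 8, 10, 11, 12, 14, 15, 18}, so |A + A| = 14.
Step 2: Doubling constant K = |A + A|/|A| = 14/5 = 14/5 ≈ 2.8000.
Step 3: Plünnecke-Ruzsa gives |3A| ≤ K³·|A| = (2.8000)³ · 5 ≈ 109.7600.
Step 4: Compute 3A = A + A + A directly by enumerating all triples (a,b,c) ∈ A³; |3A| = 27.
Step 5: Check 27 ≤ 109.7600? Yes ✓.

K = 14/5, Plünnecke-Ruzsa bound K³|A| ≈ 109.7600, |3A| = 27, inequality holds.


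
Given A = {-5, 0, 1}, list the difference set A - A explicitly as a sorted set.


A - A = {a - a' : a, a' ∈ A}.
Compute a - a' for each ordered pair (a, a'):
a = -5: -5--5=0, -5-0=-5, -5-1=-6
a = 0: 0--5=5, 0-0=0, 0-1=-1
a = 1: 1--5=6, 1-0=1, 1-1=0
Collecting distinct values (and noting 0 appears from a-a):
A - A = {-6, -5, -1, 0, 1, 5, 6}
|A - A| = 7

A - A = {-6, -5, -1, 0, 1, 5, 6}


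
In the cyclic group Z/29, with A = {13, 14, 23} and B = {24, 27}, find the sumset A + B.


Work in Z/29Z: reduce every sum a + b modulo 29.
Enumerate all 6 pairs:
a = 13: 13+24=8, 13+27=11
a = 14: 14+24=9, 14+27=12
a = 23: 23+24=18, 23+27=21
Distinct residues collected: {8, 9, 11, 12, 18, 21}
|A + B| = 6 (out of 29 total residues).

A + B = {8, 9, 11, 12, 18, 21}


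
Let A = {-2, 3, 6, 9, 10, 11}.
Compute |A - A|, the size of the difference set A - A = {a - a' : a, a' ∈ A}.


A - A = {a - a' : a, a' ∈ A}; |A| = 6.
Bounds: 2|A|-1 ≤ |A - A| ≤ |A|² - |A| + 1, i.e. 11 ≤ |A - A| ≤ 31.
Note: 0 ∈ A - A always (from a - a). The set is symmetric: if d ∈ A - A then -d ∈ A - A.
Enumerate nonzero differences d = a - a' with a > a' (then include -d):
Positive differences: {1, 2, 3, 4, 5, 6, 7, 8, 11, 12, 13}
Full difference set: {0} ∪ (positive diffs) ∪ (negative diffs).
|A - A| = 1 + 2·11 = 23 (matches direct enumeration: 23).

|A - A| = 23


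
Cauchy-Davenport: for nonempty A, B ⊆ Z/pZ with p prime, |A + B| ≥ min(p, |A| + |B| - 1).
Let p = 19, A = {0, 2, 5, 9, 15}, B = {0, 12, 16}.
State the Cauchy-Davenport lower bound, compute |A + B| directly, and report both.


Cauchy-Davenport: |A + B| ≥ min(p, |A| + |B| - 1) for A, B nonempty in Z/pZ.
|A| = 5, |B| = 3, p = 19.
CD lower bound = min(19, 5 + 3 - 1) = min(19, 7) = 7.
Compute A + B mod 19 directly:
a = 0: 0+0=0, 0+12=12, 0+16=16
a = 2: 2+0=2, 2+12=14, 2+16=18
a = 5: 5+0=5, 5+12=17, 5+16=2
a = 9: 9+0=9, 9+12=2, 9+16=6
a = 15: 15+0=15, 15+12=8, 15+16=12
A + B = {0, 2, 5, 6, 8, 9, 12, 14, 15, 16, 17, 18}, so |A + B| = 12.
Verify: 12 ≥ 7? Yes ✓.

CD lower bound = 7, actual |A + B| = 12.


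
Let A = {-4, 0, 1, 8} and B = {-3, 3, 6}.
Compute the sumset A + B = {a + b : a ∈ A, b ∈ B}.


A + B = {a + b : a ∈ A, b ∈ B}.
Enumerate all |A|·|B| = 4·3 = 12 pairs (a, b) and collect distinct sums.
a = -4: -4+-3=-7, -4+3=-1, -4+6=2
a = 0: 0+-3=-3, 0+3=3, 0+6=6
a = 1: 1+-3=-2, 1+3=4, 1+6=7
a = 8: 8+-3=5, 8+3=11, 8+6=14
Collecting distinct sums: A + B = {-7, -3, -2, -1, 2, 3, 4, 5, 6, 7, 11, 14}
|A + B| = 12

A + B = {-7, -3, -2, -1, 2, 3, 4, 5, 6, 7, 11, 14}


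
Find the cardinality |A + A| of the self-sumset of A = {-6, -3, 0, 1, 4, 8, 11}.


A + A = {a + a' : a, a' ∈ A}; |A| = 7.
General bounds: 2|A| - 1 ≤ |A + A| ≤ |A|(|A|+1)/2, i.e. 13 ≤ |A + A| ≤ 28.
Lower bound 2|A|-1 is attained iff A is an arithmetic progression.
Enumerate sums a + a' for a ≤ a' (symmetric, so this suffices):
a = -6: -6+-6=-12, -6+-3=-9, -6+0=-6, -6+1=-5, -6+4=-2, -6+8=2, -6+11=5
a = -3: -3+-3=-6, -3+0=-3, -3+1=-2, -3+4=1, -3+8=5, -3+11=8
a = 0: 0+0=0, 0+1=1, 0+4=4, 0+8=8, 0+11=11
a = 1: 1+1=2, 1+4=5, 1+8=9, 1+11=12
a = 4: 4+4=8, 4+8=12, 4+11=15
a = 8: 8+8=16, 8+11=19
a = 11: 11+11=22
Distinct sums: {-12, -9, -6, -5, -3, -2, 0, 1, 2, 4, 5, 8, 9, 11, 12, 15, 16, 19, 22}
|A + A| = 19

|A + A| = 19


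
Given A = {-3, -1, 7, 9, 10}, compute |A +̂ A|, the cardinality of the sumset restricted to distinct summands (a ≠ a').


Restricted sumset: A +̂ A = {a + a' : a ∈ A, a' ∈ A, a ≠ a'}.
Equivalently, take A + A and drop any sum 2a that is achievable ONLY as a + a for a ∈ A (i.e. sums representable only with equal summands).
Enumerate pairs (a, a') with a < a' (symmetric, so each unordered pair gives one sum; this covers all a ≠ a'):
  -3 + -1 = -4
  -3 + 7 = 4
  -3 + 9 = 6
  -3 + 10 = 7
  -1 + 7 = 6
  -1 + 9 = 8
  -1 + 10 = 9
  7 + 9 = 16
  7 + 10 = 17
  9 + 10 = 19
Collected distinct sums: {-4, 4, 6, 7, 8, 9, 16, 17, 19}
|A +̂ A| = 9
(Reference bound: |A +̂ A| ≥ 2|A| - 3 for |A| ≥ 2, with |A| = 5 giving ≥ 7.)

|A +̂ A| = 9


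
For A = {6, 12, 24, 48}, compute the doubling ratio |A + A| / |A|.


|A| = 4.
Compute A + A by enumerating all 16 pairs.
A + A = {12, 18, 24, 30, 36, 48, 54, 60, 72, 96}, so |A + A| = 10.
K = |A + A| / |A| = 10/4 = 5/2 ≈ 2.5000.
Reference: AP of size 4 gives K = 7/4 ≈ 1.7500; a fully generic set of size 4 gives K ≈ 2.5000.

|A| = 4, |A + A| = 10, K = 10/4 = 5/2.


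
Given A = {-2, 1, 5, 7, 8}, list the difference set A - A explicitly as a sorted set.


A - A = {a - a' : a, a' ∈ A}.
Compute a - a' for each ordered pair (a, a'):
a = -2: -2--2=0, -2-1=-3, -2-5=-7, -2-7=-9, -2-8=-10
a = 1: 1--2=3, 1-1=0, 1-5=-4, 1-7=-6, 1-8=-7
a = 5: 5--2=7, 5-1=4, 5-5=0, 5-7=-2, 5-8=-3
a = 7: 7--2=9, 7-1=6, 7-5=2, 7-7=0, 7-8=-1
a = 8: 8--2=10, 8-1=7, 8-5=3, 8-7=1, 8-8=0
Collecting distinct values (and noting 0 appears from a-a):
A - A = {-10, -9, -7, -6, -4, -3, -2, -1, 0, 1, 2, 3, 4, 6, 7, 9, 10}
|A - A| = 17

A - A = {-10, -9, -7, -6, -4, -3, -2, -1, 0, 1, 2, 3, 4, 6, 7, 9, 10}


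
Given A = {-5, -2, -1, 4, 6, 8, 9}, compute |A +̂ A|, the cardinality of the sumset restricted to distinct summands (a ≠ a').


Restricted sumset: A +̂ A = {a + a' : a ∈ A, a' ∈ A, a ≠ a'}.
Equivalently, take A + A and drop any sum 2a that is achievable ONLY as a + a for a ∈ A (i.e. sums representable only with equal summands).
Enumerate pairs (a, a') with a < a' (symmetric, so each unordered pair gives one sum; this covers all a ≠ a'):
  -5 + -2 = -7
  -5 + -1 = -6
  -5 + 4 = -1
  -5 + 6 = 1
  -5 + 8 = 3
  -5 + 9 = 4
  -2 + -1 = -3
  -2 + 4 = 2
  -2 + 6 = 4
  -2 + 8 = 6
  -2 + 9 = 7
  -1 + 4 = 3
  -1 + 6 = 5
  -1 + 8 = 7
  -1 + 9 = 8
  4 + 6 = 10
  4 + 8 = 12
  4 + 9 = 13
  6 + 8 = 14
  6 + 9 = 15
  8 + 9 = 17
Collected distinct sums: {-7, -6, -3, -1, 1, 2, 3, 4, 5, 6, 7, 8, 10, 12, 13, 14, 15, 17}
|A +̂ A| = 18
(Reference bound: |A +̂ A| ≥ 2|A| - 3 for |A| ≥ 2, with |A| = 7 giving ≥ 11.)

|A +̂ A| = 18
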